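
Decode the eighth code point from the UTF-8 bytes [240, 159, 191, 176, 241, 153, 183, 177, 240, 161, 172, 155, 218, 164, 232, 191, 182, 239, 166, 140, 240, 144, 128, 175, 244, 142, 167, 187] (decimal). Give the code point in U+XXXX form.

Offset 0: leading byte 0xF0 = 11110000 → 4-byte char #1 = F0 9F BF B0.
Offset 4: leading byte 0xF1 = 11110001 → 4-byte char #2 = F1 99 B7 B1.
Offset 8: leading byte 0xF0 = 11110000 → 4-byte char #3 = F0 A1 AC 9B.
Offset 12: leading byte 0xDA = 11011010 → 2-byte char #4 = DA A4.
Offset 14: leading byte 0xE8 = 11101000 → 3-byte char #5 = E8 BF B6.
Offset 17: leading byte 0xEF = 11101111 → 3-byte char #6 = EF A6 8C.
Offset 20: leading byte 0xF0 = 11110000 → 4-byte char #7 = F0 90 80 AF.
Offset 24: leading byte 0xF4 = 11110100 → 4-byte char #8 = F4 8E A7 BB.
Leading byte 0xF4 = 11110100 matches 11110xxx → 4-byte sequence.
Byte 1: 0xF4 = 11110100, payload 100 (3 bits).
Byte 2: 0x8E = 10001110 (10xxxxxx ✓), payload 001110.
Byte 3: 0xA7 = 10100111 (10xxxxxx ✓), payload 100111.
Byte 4: 0xBB = 10111011 (10xxxxxx ✓), payload 111011.
Concatenate: 100001110100111111011 = 0x10E9FB (21 bits → U+10E9FB).

U+10E9FB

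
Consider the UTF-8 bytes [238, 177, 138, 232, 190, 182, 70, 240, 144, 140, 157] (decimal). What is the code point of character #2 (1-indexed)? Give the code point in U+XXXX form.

U+8FB6

Offset 0: leading byte 0xEE = 11101110 → 3-byte char #1 = EE B1 8A.
Offset 3: leading byte 0xE8 = 11101000 → 3-byte char #2 = E8 BE B6.
Leading byte 0xE8 = 11101000 matches 1110xxxx → 3-byte sequence.
Byte 1: 0xE8 = 11101000, payload 1000 (4 bits).
Byte 2: 0xBE = 10111110 (10xxxxxx ✓), payload 111110.
Byte 3: 0xB6 = 10110110 (10xxxxxx ✓), payload 110110.
Concatenate: 1000111110110110 = 0x8FB6 (16 bits → U+8FB6).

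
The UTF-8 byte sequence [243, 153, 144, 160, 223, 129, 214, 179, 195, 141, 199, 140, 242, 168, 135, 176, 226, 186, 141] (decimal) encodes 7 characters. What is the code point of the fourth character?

Offset 0: leading byte 0xF3 = 11110011 → 4-byte char #1 = F3 99 90 A0.
Offset 4: leading byte 0xDF = 11011111 → 2-byte char #2 = DF 81.
Offset 6: leading byte 0xD6 = 11010110 → 2-byte char #3 = D6 B3.
Offset 8: leading byte 0xC3 = 11000011 → 2-byte char #4 = C3 8D.
Leading byte 0xC3 = 11000011 matches 110xxxxx → 2-byte sequence.
Byte 1: 0xC3 = 11000011, payload 00011 (5 bits).
Byte 2: 0x8D = 10001101 (10xxxxxx ✓), payload 001101.
Concatenate: 00011001101 = 0xCD (11 bits → U+00CD).

U+00CD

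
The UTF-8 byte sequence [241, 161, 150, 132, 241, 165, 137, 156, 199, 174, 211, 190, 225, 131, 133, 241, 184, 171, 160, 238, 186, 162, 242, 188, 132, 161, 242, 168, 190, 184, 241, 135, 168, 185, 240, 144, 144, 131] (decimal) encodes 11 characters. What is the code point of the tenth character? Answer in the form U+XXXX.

U+47A39

Offset 0: leading byte 0xF1 = 11110001 → 4-byte char #1 = F1 A1 96 84.
Offset 4: leading byte 0xF1 = 11110001 → 4-byte char #2 = F1 A5 89 9C.
Offset 8: leading byte 0xC7 = 11000111 → 2-byte char #3 = C7 AE.
Offset 10: leading byte 0xD3 = 11010011 → 2-byte char #4 = D3 BE.
Offset 12: leading byte 0xE1 = 11100001 → 3-byte char #5 = E1 83 85.
Offset 15: leading byte 0xF1 = 11110001 → 4-byte char #6 = F1 B8 AB A0.
Offset 19: leading byte 0xEE = 11101110 → 3-byte char #7 = EE BA A2.
Offset 22: leading byte 0xF2 = 11110010 → 4-byte char #8 = F2 BC 84 A1.
Offset 26: leading byte 0xF2 = 11110010 → 4-byte char #9 = F2 A8 BE B8.
Offset 30: leading byte 0xF1 = 11110001 → 4-byte char #10 = F1 87 A8 B9.
Leading byte 0xF1 = 11110001 matches 11110xxx → 4-byte sequence.
Byte 1: 0xF1 = 11110001, payload 001 (3 bits).
Byte 2: 0x87 = 10000111 (10xxxxxx ✓), payload 000111.
Byte 3: 0xA8 = 10101000 (10xxxxxx ✓), payload 101000.
Byte 4: 0xB9 = 10111001 (10xxxxxx ✓), payload 111001.
Concatenate: 001000111101000111001 = 0x47A39 (21 bits → U+47A39).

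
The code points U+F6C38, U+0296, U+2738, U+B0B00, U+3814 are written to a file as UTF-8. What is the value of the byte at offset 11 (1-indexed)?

1-indexed offset 11 is 0-indexed offset 10.
U+F6C38 → 4-byte form F3 B6 B0 B8 at offsets 0–3.
U+0296 → 2-byte form CA 96 at offsets 4–5.
U+2738 → 3-byte form E2 9C B8 at offsets 6–8.
U+B0B00 → 4-byte form F2 B0 AC 80 at offsets 9–12.
Offset 10 falls in char 4's range; it's byte 2 of F2 B0 AC 80 = 0xB0.

0xB0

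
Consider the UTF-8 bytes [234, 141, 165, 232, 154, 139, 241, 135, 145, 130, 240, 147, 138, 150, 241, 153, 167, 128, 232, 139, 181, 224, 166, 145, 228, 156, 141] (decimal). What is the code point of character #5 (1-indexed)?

U+599C0

Offset 0: leading byte 0xEA = 11101010 → 3-byte char #1 = EA 8D A5.
Offset 3: leading byte 0xE8 = 11101000 → 3-byte char #2 = E8 9A 8B.
Offset 6: leading byte 0xF1 = 11110001 → 4-byte char #3 = F1 87 91 82.
Offset 10: leading byte 0xF0 = 11110000 → 4-byte char #4 = F0 93 8A 96.
Offset 14: leading byte 0xF1 = 11110001 → 4-byte char #5 = F1 99 A7 80.
Leading byte 0xF1 = 11110001 matches 11110xxx → 4-byte sequence.
Byte 1: 0xF1 = 11110001, payload 001 (3 bits).
Byte 2: 0x99 = 10011001 (10xxxxxx ✓), payload 011001.
Byte 3: 0xA7 = 10100111 (10xxxxxx ✓), payload 100111.
Byte 4: 0x80 = 10000000 (10xxxxxx ✓), payload 000000.
Concatenate: 001011001100111000000 = 0x599C0 (21 bits → U+599C0).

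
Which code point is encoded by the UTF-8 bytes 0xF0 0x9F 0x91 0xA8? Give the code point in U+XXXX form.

Leading byte 0xF0 = 11110000 matches 11110xxx → 4-byte sequence.
Byte 1: 0xF0 = 11110000, payload 000 (3 bits).
Byte 2: 0x9F = 10011111 (10xxxxxx ✓), payload 011111.
Byte 3: 0x91 = 10010001 (10xxxxxx ✓), payload 010001.
Byte 4: 0xA8 = 10101000 (10xxxxxx ✓), payload 101000.
Concatenate: 000011111010001101000 = 0x1F468 (21 bits → U+1F468).

U+1F468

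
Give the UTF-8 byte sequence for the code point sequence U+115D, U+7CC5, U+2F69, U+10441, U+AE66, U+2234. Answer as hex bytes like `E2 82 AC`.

E1 85 9D E7 B3 85 E2 BD A9 F0 90 91 81 EA B9 A6 E2 88 B4

U+115D: 3-byte form → E1 85 9D.
U+7CC5: 3-byte form → E7 B3 85.
U+2F69: 3-byte form → E2 BD A9.
U+10441: 4-byte form → F0 90 91 81.
U+AE66: 3-byte form → EA B9 A6.
U+2234: 3-byte form → E2 88 B4.
Concatenated (19 bytes): E1 85 9D E7 B3 85 E2 BD A9 F0 90 91 81 EA B9 A6 E2 88 B4.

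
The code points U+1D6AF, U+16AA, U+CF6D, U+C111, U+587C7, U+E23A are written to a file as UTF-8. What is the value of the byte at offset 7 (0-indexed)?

U+1D6AF → 4-byte form F0 9D 9A AF at offsets 0–3.
U+16AA → 3-byte form E1 9A AA at offsets 4–6.
U+CF6D → 3-byte form EC BD AD at offsets 7–9.
Offset 7 falls in char 3's range; it's byte 1 of EC BD AD = 0xEC.

0xEC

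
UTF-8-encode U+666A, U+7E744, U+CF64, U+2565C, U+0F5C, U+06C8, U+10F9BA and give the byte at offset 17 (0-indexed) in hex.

0xDB

U+666A → 3-byte form E6 99 AA at offsets 0–2.
U+7E744 → 4-byte form F1 BE 9D 84 at offsets 3–6.
U+CF64 → 3-byte form EC BD A4 at offsets 7–9.
U+2565C → 4-byte form F0 A5 99 9C at offsets 10–13.
U+0F5C → 3-byte form E0 BD 9C at offsets 14–16.
U+06C8 → 2-byte form DB 88 at offsets 17–18.
Offset 17 falls in char 6's range; it's byte 1 of DB 88 = 0xDB.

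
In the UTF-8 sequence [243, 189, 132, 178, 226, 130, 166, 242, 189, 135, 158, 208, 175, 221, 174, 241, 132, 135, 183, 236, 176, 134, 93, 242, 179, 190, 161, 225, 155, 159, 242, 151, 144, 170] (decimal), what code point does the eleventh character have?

Offset 0: leading byte 0xF3 = 11110011 → 4-byte char #1 = F3 BD 84 B2.
Offset 4: leading byte 0xE2 = 11100010 → 3-byte char #2 = E2 82 A6.
Offset 7: leading byte 0xF2 = 11110010 → 4-byte char #3 = F2 BD 87 9E.
Offset 11: leading byte 0xD0 = 11010000 → 2-byte char #4 = D0 AF.
Offset 13: leading byte 0xDD = 11011101 → 2-byte char #5 = DD AE.
Offset 15: leading byte 0xF1 = 11110001 → 4-byte char #6 = F1 84 87 B7.
Offset 19: leading byte 0xEC = 11101100 → 3-byte char #7 = EC B0 86.
Offset 22: leading byte 0x5D = 01011101 → 1-byte char #8 = 5D.
Offset 23: leading byte 0xF2 = 11110010 → 4-byte char #9 = F2 B3 BE A1.
Offset 27: leading byte 0xE1 = 11100001 → 3-byte char #10 = E1 9B 9F.
Offset 30: leading byte 0xF2 = 11110010 → 4-byte char #11 = F2 97 90 AA.
Leading byte 0xF2 = 11110010 matches 11110xxx → 4-byte sequence.
Byte 1: 0xF2 = 11110010, payload 010 (3 bits).
Byte 2: 0x97 = 10010111 (10xxxxxx ✓), payload 010111.
Byte 3: 0x90 = 10010000 (10xxxxxx ✓), payload 010000.
Byte 4: 0xAA = 10101010 (10xxxxxx ✓), payload 101010.
Concatenate: 010010111010000101010 = 0x9742A (21 bits → U+9742A).

U+9742A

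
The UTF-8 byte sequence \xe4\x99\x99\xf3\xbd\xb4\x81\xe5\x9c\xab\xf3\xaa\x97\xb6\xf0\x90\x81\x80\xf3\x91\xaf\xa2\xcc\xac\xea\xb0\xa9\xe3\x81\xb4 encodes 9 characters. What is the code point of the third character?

Offset 0: leading byte 0xE4 = 11100100 → 3-byte char #1 = E4 99 99.
Offset 3: leading byte 0xF3 = 11110011 → 4-byte char #2 = F3 BD B4 81.
Offset 7: leading byte 0xE5 = 11100101 → 3-byte char #3 = E5 9C AB.
Leading byte 0xE5 = 11100101 matches 1110xxxx → 3-byte sequence.
Byte 1: 0xE5 = 11100101, payload 0101 (4 bits).
Byte 2: 0x9C = 10011100 (10xxxxxx ✓), payload 011100.
Byte 3: 0xAB = 10101011 (10xxxxxx ✓), payload 101011.
Concatenate: 0101011100101011 = 0x572B (16 bits → U+572B).

U+572B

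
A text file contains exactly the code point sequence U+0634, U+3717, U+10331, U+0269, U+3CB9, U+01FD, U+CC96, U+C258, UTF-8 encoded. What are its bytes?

U+0634: 2-byte form → D8 B4.
U+3717: 3-byte form → E3 9C 97.
U+10331: 4-byte form → F0 90 8C B1.
U+0269: 2-byte form → C9 A9.
U+3CB9: 3-byte form → E3 B2 B9.
U+01FD: 2-byte form → C7 BD.
U+CC96: 3-byte form → EC B2 96.
U+C258: 3-byte form → EC 89 98.
Concatenated (22 bytes): D8 B4 E3 9C 97 F0 90 8C B1 C9 A9 E3 B2 B9 C7 BD EC B2 96 EC 89 98.

D8 B4 E3 9C 97 F0 90 8C B1 C9 A9 E3 B2 B9 C7 BD EC B2 96 EC 89 98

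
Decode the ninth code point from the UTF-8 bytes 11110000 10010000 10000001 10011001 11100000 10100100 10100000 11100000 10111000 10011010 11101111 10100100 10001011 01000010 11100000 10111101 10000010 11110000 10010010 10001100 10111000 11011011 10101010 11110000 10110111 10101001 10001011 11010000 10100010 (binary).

Offset 0: leading byte 0xF0 = 11110000 → 4-byte char #1 = F0 90 81 99.
Offset 4: leading byte 0xE0 = 11100000 → 3-byte char #2 = E0 A4 A0.
Offset 7: leading byte 0xE0 = 11100000 → 3-byte char #3 = E0 B8 9A.
Offset 10: leading byte 0xEF = 11101111 → 3-byte char #4 = EF A4 8B.
Offset 13: leading byte 0x42 = 01000010 → 1-byte char #5 = 42.
Offset 14: leading byte 0xE0 = 11100000 → 3-byte char #6 = E0 BD 82.
Offset 17: leading byte 0xF0 = 11110000 → 4-byte char #7 = F0 92 8C B8.
Offset 21: leading byte 0xDB = 11011011 → 2-byte char #8 = DB AA.
Offset 23: leading byte 0xF0 = 11110000 → 4-byte char #9 = F0 B7 A9 8B.
Leading byte 0xF0 = 11110000 matches 11110xxx → 4-byte sequence.
Byte 1: 0xF0 = 11110000, payload 000 (3 bits).
Byte 2: 0xB7 = 10110111 (10xxxxxx ✓), payload 110111.
Byte 3: 0xA9 = 10101001 (10xxxxxx ✓), payload 101001.
Byte 4: 0x8B = 10001011 (10xxxxxx ✓), payload 001011.
Concatenate: 000110111101001001011 = 0x37A4B (21 bits → U+37A4B).

U+37A4B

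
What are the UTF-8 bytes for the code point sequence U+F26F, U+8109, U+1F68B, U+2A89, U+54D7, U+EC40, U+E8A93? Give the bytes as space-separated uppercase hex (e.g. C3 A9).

EF 89 AF E8 84 89 F0 9F 9A 8B E2 AA 89 E5 93 97 EE B1 80 F3 A8 AA 93

U+F26F: 3-byte form → EF 89 AF.
U+8109: 3-byte form → E8 84 89.
U+1F68B: 4-byte form → F0 9F 9A 8B.
U+2A89: 3-byte form → E2 AA 89.
U+54D7: 3-byte form → E5 93 97.
U+EC40: 3-byte form → EE B1 80.
U+E8A93: 4-byte form → F3 A8 AA 93.
Concatenated (23 bytes): EF 89 AF E8 84 89 F0 9F 9A 8B E2 AA 89 E5 93 97 EE B1 80 F3 A8 AA 93.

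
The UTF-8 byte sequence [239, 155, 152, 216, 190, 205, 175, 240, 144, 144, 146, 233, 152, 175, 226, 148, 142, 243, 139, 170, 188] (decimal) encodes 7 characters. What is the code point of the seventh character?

Offset 0: leading byte 0xEF = 11101111 → 3-byte char #1 = EF 9B 98.
Offset 3: leading byte 0xD8 = 11011000 → 2-byte char #2 = D8 BE.
Offset 5: leading byte 0xCD = 11001101 → 2-byte char #3 = CD AF.
Offset 7: leading byte 0xF0 = 11110000 → 4-byte char #4 = F0 90 90 92.
Offset 11: leading byte 0xE9 = 11101001 → 3-byte char #5 = E9 98 AF.
Offset 14: leading byte 0xE2 = 11100010 → 3-byte char #6 = E2 94 8E.
Offset 17: leading byte 0xF3 = 11110011 → 4-byte char #7 = F3 8B AA BC.
Leading byte 0xF3 = 11110011 matches 11110xxx → 4-byte sequence.
Byte 1: 0xF3 = 11110011, payload 011 (3 bits).
Byte 2: 0x8B = 10001011 (10xxxxxx ✓), payload 001011.
Byte 3: 0xAA = 10101010 (10xxxxxx ✓), payload 101010.
Byte 4: 0xBC = 10111100 (10xxxxxx ✓), payload 111100.
Concatenate: 011001011101010111100 = 0xCBABC (21 bits → U+CBABC).

U+CBABC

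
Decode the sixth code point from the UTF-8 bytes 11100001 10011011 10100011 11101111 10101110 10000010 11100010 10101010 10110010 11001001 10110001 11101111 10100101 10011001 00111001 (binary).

Offset 0: leading byte 0xE1 = 11100001 → 3-byte char #1 = E1 9B A3.
Offset 3: leading byte 0xEF = 11101111 → 3-byte char #2 = EF AE 82.
Offset 6: leading byte 0xE2 = 11100010 → 3-byte char #3 = E2 AA B2.
Offset 9: leading byte 0xC9 = 11001001 → 2-byte char #4 = C9 B1.
Offset 11: leading byte 0xEF = 11101111 → 3-byte char #5 = EF A5 99.
Offset 14: leading byte 0x39 = 00111001 → 1-byte char #6 = 39.
Leading byte 0x39 = 00111001 matches 0xxxxxxx → 1-byte sequence.
Byte 1: 0x39 = 00111001, payload 0111001 (7 bits).
Concatenate: 0111001 = 0x39 (7 bits → U+0039).

U+0039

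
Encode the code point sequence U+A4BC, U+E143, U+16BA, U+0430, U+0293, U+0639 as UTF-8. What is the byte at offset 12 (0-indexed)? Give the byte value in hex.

U+A4BC → 3-byte form EA 92 BC at offsets 0–2.
U+E143 → 3-byte form EE 85 83 at offsets 3–5.
U+16BA → 3-byte form E1 9A BA at offsets 6–8.
U+0430 → 2-byte form D0 B0 at offsets 9–10.
U+0293 → 2-byte form CA 93 at offsets 11–12.
Offset 12 falls in char 5's range; it's byte 2 of CA 93 = 0x93.

0x93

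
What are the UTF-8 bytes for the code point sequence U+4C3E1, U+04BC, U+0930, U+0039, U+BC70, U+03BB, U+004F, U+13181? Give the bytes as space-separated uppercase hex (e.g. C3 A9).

F1 8C 8F A1 D2 BC E0 A4 B0 39 EB B1 B0 CE BB 4F F0 93 86 81

U+4C3E1: 4-byte form → F1 8C 8F A1.
U+04BC: 2-byte form → D2 BC.
U+0930: 3-byte form → E0 A4 B0.
U+0039: 1-byte form → 39.
U+BC70: 3-byte form → EB B1 B0.
U+03BB: 2-byte form → CE BB.
U+004F: 1-byte form → 4F.
U+13181: 4-byte form → F0 93 86 81.
Concatenated (20 bytes): F1 8C 8F A1 D2 BC E0 A4 B0 39 EB B1 B0 CE BB 4F F0 93 86 81.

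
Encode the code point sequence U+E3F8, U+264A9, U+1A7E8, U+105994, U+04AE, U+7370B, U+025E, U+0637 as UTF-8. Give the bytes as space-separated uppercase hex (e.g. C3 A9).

EE 8F B8 F0 A6 92 A9 F0 9A 9F A8 F4 85 A6 94 D2 AE F1 B3 9C 8B C9 9E D8 B7

U+E3F8: 3-byte form → EE 8F B8.
U+264A9: 4-byte form → F0 A6 92 A9.
U+1A7E8: 4-byte form → F0 9A 9F A8.
U+105994: 4-byte form → F4 85 A6 94.
U+04AE: 2-byte form → D2 AE.
U+7370B: 4-byte form → F1 B3 9C 8B.
U+025E: 2-byte form → C9 9E.
U+0637: 2-byte form → D8 B7.
Concatenated (25 bytes): EE 8F B8 F0 A6 92 A9 F0 9A 9F A8 F4 85 A6 94 D2 AE F1 B3 9C 8B C9 9E D8 B7.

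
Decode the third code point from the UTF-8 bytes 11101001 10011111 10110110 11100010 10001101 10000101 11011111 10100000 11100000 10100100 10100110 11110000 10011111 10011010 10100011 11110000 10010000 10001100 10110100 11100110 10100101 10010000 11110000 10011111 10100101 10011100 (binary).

Offset 0: leading byte 0xE9 = 11101001 → 3-byte char #1 = E9 9F B6.
Offset 3: leading byte 0xE2 = 11100010 → 3-byte char #2 = E2 8D 85.
Offset 6: leading byte 0xDF = 11011111 → 2-byte char #3 = DF A0.
Leading byte 0xDF = 11011111 matches 110xxxxx → 2-byte sequence.
Byte 1: 0xDF = 11011111, payload 11111 (5 bits).
Byte 2: 0xA0 = 10100000 (10xxxxxx ✓), payload 100000.
Concatenate: 11111100000 = 0x7E0 (11 bits → U+07E0).

U+07E0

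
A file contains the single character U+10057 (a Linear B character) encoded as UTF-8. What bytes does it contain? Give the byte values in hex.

F0 90 81 97

U+10057 = 0x10057 = 65623 decimal. In range U+10000–U+10FFFF → 4-byte form: 11110xxx 10xxxxxx 10xxxxxx 10xxxxxx.
Binary (21 bits): 000010000000001010111.
Split 3+6+6+6: 000 | 010000 | 000001 | 010111.
Byte 1: 11110000 = 0xF0.
Byte 2: 10010000 = 0x90.
Byte 3: 10000001 = 0x81.
Byte 4: 10010111 = 0x97.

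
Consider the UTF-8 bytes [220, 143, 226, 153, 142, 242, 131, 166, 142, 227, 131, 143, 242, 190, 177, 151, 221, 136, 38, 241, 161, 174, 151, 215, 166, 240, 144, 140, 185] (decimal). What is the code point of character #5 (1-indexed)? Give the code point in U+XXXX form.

U+BEC57

Offset 0: leading byte 0xDC = 11011100 → 2-byte char #1 = DC 8F.
Offset 2: leading byte 0xE2 = 11100010 → 3-byte char #2 = E2 99 8E.
Offset 5: leading byte 0xF2 = 11110010 → 4-byte char #3 = F2 83 A6 8E.
Offset 9: leading byte 0xE3 = 11100011 → 3-byte char #4 = E3 83 8F.
Offset 12: leading byte 0xF2 = 11110010 → 4-byte char #5 = F2 BE B1 97.
Leading byte 0xF2 = 11110010 matches 11110xxx → 4-byte sequence.
Byte 1: 0xF2 = 11110010, payload 010 (3 bits).
Byte 2: 0xBE = 10111110 (10xxxxxx ✓), payload 111110.
Byte 3: 0xB1 = 10110001 (10xxxxxx ✓), payload 110001.
Byte 4: 0x97 = 10010111 (10xxxxxx ✓), payload 010111.
Concatenate: 010111110110001010111 = 0xBEC57 (21 bits → U+BEC57).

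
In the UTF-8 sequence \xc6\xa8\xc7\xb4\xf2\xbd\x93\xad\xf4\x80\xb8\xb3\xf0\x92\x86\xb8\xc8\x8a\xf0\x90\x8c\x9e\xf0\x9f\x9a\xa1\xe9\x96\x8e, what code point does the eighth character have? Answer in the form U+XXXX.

Offset 0: leading byte 0xC6 = 11000110 → 2-byte char #1 = C6 A8.
Offset 2: leading byte 0xC7 = 11000111 → 2-byte char #2 = C7 B4.
Offset 4: leading byte 0xF2 = 11110010 → 4-byte char #3 = F2 BD 93 AD.
Offset 8: leading byte 0xF4 = 11110100 → 4-byte char #4 = F4 80 B8 B3.
Offset 12: leading byte 0xF0 = 11110000 → 4-byte char #5 = F0 92 86 B8.
Offset 16: leading byte 0xC8 = 11001000 → 2-byte char #6 = C8 8A.
Offset 18: leading byte 0xF0 = 11110000 → 4-byte char #7 = F0 90 8C 9E.
Offset 22: leading byte 0xF0 = 11110000 → 4-byte char #8 = F0 9F 9A A1.
Leading byte 0xF0 = 11110000 matches 11110xxx → 4-byte sequence.
Byte 1: 0xF0 = 11110000, payload 000 (3 bits).
Byte 2: 0x9F = 10011111 (10xxxxxx ✓), payload 011111.
Byte 3: 0x9A = 10011010 (10xxxxxx ✓), payload 011010.
Byte 4: 0xA1 = 10100001 (10xxxxxx ✓), payload 100001.
Concatenate: 000011111011010100001 = 0x1F6A1 (21 bits → U+1F6A1).

U+1F6A1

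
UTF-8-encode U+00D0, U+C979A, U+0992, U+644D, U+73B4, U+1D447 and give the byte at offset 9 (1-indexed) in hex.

0x92

1-indexed offset 9 is 0-indexed offset 8.
U+00D0 → 2-byte form C3 90 at offsets 0–1.
U+C979A → 4-byte form F3 89 9E 9A at offsets 2–5.
U+0992 → 3-byte form E0 A6 92 at offsets 6–8.
Offset 8 falls in char 3's range; it's byte 3 of E0 A6 92 = 0x92.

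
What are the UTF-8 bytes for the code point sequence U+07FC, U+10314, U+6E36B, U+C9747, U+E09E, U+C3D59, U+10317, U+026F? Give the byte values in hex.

U+07FC: 2-byte form → DF BC.
U+10314: 4-byte form → F0 90 8C 94.
U+6E36B: 4-byte form → F1 AE 8D AB.
U+C9747: 4-byte form → F3 89 9D 87.
U+E09E: 3-byte form → EE 82 9E.
U+C3D59: 4-byte form → F3 83 B5 99.
U+10317: 4-byte form → F0 90 8C 97.
U+026F: 2-byte form → C9 AF.
Concatenated (27 bytes): DF BC F0 90 8C 94 F1 AE 8D AB F3 89 9D 87 EE 82 9E F3 83 B5 99 F0 90 8C 97 C9 AF.

DF BC F0 90 8C 94 F1 AE 8D AB F3 89 9D 87 EE 82 9E F3 83 B5 99 F0 90 8C 97 C9 AF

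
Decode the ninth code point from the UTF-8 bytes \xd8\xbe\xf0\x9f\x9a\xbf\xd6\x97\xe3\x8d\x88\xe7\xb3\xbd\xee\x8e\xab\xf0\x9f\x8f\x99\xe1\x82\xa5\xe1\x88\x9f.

Offset 0: leading byte 0xD8 = 11011000 → 2-byte char #1 = D8 BE.
Offset 2: leading byte 0xF0 = 11110000 → 4-byte char #2 = F0 9F 9A BF.
Offset 6: leading byte 0xD6 = 11010110 → 2-byte char #3 = D6 97.
Offset 8: leading byte 0xE3 = 11100011 → 3-byte char #4 = E3 8D 88.
Offset 11: leading byte 0xE7 = 11100111 → 3-byte char #5 = E7 B3 BD.
Offset 14: leading byte 0xEE = 11101110 → 3-byte char #6 = EE 8E AB.
Offset 17: leading byte 0xF0 = 11110000 → 4-byte char #7 = F0 9F 8F 99.
Offset 21: leading byte 0xE1 = 11100001 → 3-byte char #8 = E1 82 A5.
Offset 24: leading byte 0xE1 = 11100001 → 3-byte char #9 = E1 88 9F.
Leading byte 0xE1 = 11100001 matches 1110xxxx → 3-byte sequence.
Byte 1: 0xE1 = 11100001, payload 0001 (4 bits).
Byte 2: 0x88 = 10001000 (10xxxxxx ✓), payload 001000.
Byte 3: 0x9F = 10011111 (10xxxxxx ✓), payload 011111.
Concatenate: 0001001000011111 = 0x121F (16 bits → U+121F).

U+121F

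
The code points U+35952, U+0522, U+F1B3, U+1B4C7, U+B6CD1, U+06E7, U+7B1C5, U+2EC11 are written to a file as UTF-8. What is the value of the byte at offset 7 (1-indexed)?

1-indexed offset 7 is 0-indexed offset 6.
U+35952 → 4-byte form F0 B5 A5 92 at offsets 0–3.
U+0522 → 2-byte form D4 A2 at offsets 4–5.
U+F1B3 → 3-byte form EF 86 B3 at offsets 6–8.
Offset 6 falls in char 3's range; it's byte 1 of EF 86 B3 = 0xEF.

0xEF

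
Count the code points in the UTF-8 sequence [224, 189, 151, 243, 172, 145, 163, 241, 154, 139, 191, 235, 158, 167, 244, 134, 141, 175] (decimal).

Byte at offset 0: 0xE0 = 11100000 → 3-byte char (#1). Advance 3.
Byte at offset 3: 0xF3 = 11110011 → 4-byte char (#2). Advance 4.
Byte at offset 7: 0xF1 = 11110001 → 4-byte char (#3). Advance 4.
Byte at offset 11: 0xEB = 11101011 → 3-byte char (#4). Advance 3.
Byte at offset 14: 0xF4 = 11110100 → 4-byte char (#5). Advance 4.
Reached end at offset 18 after 5 code points.

5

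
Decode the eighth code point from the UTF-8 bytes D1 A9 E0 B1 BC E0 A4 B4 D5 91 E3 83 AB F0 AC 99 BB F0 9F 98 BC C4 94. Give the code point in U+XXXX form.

U+0114

Offset 0: leading byte 0xD1 = 11010001 → 2-byte char #1 = D1 A9.
Offset 2: leading byte 0xE0 = 11100000 → 3-byte char #2 = E0 B1 BC.
Offset 5: leading byte 0xE0 = 11100000 → 3-byte char #3 = E0 A4 B4.
Offset 8: leading byte 0xD5 = 11010101 → 2-byte char #4 = D5 91.
Offset 10: leading byte 0xE3 = 11100011 → 3-byte char #5 = E3 83 AB.
Offset 13: leading byte 0xF0 = 11110000 → 4-byte char #6 = F0 AC 99 BB.
Offset 17: leading byte 0xF0 = 11110000 → 4-byte char #7 = F0 9F 98 BC.
Offset 21: leading byte 0xC4 = 11000100 → 2-byte char #8 = C4 94.
Leading byte 0xC4 = 11000100 matches 110xxxxx → 2-byte sequence.
Byte 1: 0xC4 = 11000100, payload 00100 (5 bits).
Byte 2: 0x94 = 10010100 (10xxxxxx ✓), payload 010100.
Concatenate: 00100010100 = 0x114 (11 bits → U+0114).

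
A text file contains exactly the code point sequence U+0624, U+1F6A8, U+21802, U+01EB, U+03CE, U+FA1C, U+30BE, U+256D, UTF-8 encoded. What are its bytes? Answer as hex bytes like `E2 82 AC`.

D8 A4 F0 9F 9A A8 F0 A1 A0 82 C7 AB CF 8E EF A8 9C E3 82 BE E2 95 AD

U+0624: 2-byte form → D8 A4.
U+1F6A8: 4-byte form → F0 9F 9A A8.
U+21802: 4-byte form → F0 A1 A0 82.
U+01EB: 2-byte form → C7 AB.
U+03CE: 2-byte form → CF 8E.
U+FA1C: 3-byte form → EF A8 9C.
U+30BE: 3-byte form → E3 82 BE.
U+256D: 3-byte form → E2 95 AD.
Concatenated (23 bytes): D8 A4 F0 9F 9A A8 F0 A1 A0 82 C7 AB CF 8E EF A8 9C E3 82 BE E2 95 AD.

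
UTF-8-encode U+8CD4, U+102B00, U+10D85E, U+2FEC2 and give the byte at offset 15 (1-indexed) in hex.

0x82

1-indexed offset 15 is 0-indexed offset 14.
U+8CD4 → 3-byte form E8 B3 94 at offsets 0–2.
U+102B00 → 4-byte form F4 82 AC 80 at offsets 3–6.
U+10D85E → 4-byte form F4 8D A1 9E at offsets 7–10.
U+2FEC2 → 4-byte form F0 AF BB 82 at offsets 11–14.
Offset 14 falls in char 4's range; it's byte 4 of F0 AF BB 82 = 0x82.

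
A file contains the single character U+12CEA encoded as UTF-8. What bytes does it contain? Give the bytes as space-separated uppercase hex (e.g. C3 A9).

F0 92 B3 AA

U+12CEA = 0x12CEA = 77034 decimal. In range U+10000–U+10FFFF → 4-byte form: 11110xxx 10xxxxxx 10xxxxxx 10xxxxxx.
Binary (21 bits): 000010010110011101010.
Split 3+6+6+6: 000 | 010010 | 110011 | 101010.
Byte 1: 11110000 = 0xF0.
Byte 2: 10010010 = 0x92.
Byte 3: 10110011 = 0xB3.
Byte 4: 10101010 = 0xAA.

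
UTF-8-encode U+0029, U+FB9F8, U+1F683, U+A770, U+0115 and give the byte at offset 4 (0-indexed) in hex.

U+0029 → 1-byte form 29 at offsets 0–0.
U+FB9F8 → 4-byte form F3 BB A7 B8 at offsets 1–4.
Offset 4 falls in char 2's range; it's byte 4 of F3 BB A7 B8 = 0xB8.

0xB8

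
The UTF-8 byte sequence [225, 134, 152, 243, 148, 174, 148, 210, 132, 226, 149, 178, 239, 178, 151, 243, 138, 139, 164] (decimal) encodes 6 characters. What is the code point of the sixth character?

U+CA2E4

Offset 0: leading byte 0xE1 = 11100001 → 3-byte char #1 = E1 86 98.
Offset 3: leading byte 0xF3 = 11110011 → 4-byte char #2 = F3 94 AE 94.
Offset 7: leading byte 0xD2 = 11010010 → 2-byte char #3 = D2 84.
Offset 9: leading byte 0xE2 = 11100010 → 3-byte char #4 = E2 95 B2.
Offset 12: leading byte 0xEF = 11101111 → 3-byte char #5 = EF B2 97.
Offset 15: leading byte 0xF3 = 11110011 → 4-byte char #6 = F3 8A 8B A4.
Leading byte 0xF3 = 11110011 matches 11110xxx → 4-byte sequence.
Byte 1: 0xF3 = 11110011, payload 011 (3 bits).
Byte 2: 0x8A = 10001010 (10xxxxxx ✓), payload 001010.
Byte 3: 0x8B = 10001011 (10xxxxxx ✓), payload 001011.
Byte 4: 0xA4 = 10100100 (10xxxxxx ✓), payload 100100.
Concatenate: 011001010001011100100 = 0xCA2E4 (21 bits → U+CA2E4).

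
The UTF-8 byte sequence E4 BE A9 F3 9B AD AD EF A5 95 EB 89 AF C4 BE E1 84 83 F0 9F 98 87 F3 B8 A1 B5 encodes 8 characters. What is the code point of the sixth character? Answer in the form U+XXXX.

U+1103

Offset 0: leading byte 0xE4 = 11100100 → 3-byte char #1 = E4 BE A9.
Offset 3: leading byte 0xF3 = 11110011 → 4-byte char #2 = F3 9B AD AD.
Offset 7: leading byte 0xEF = 11101111 → 3-byte char #3 = EF A5 95.
Offset 10: leading byte 0xEB = 11101011 → 3-byte char #4 = EB 89 AF.
Offset 13: leading byte 0xC4 = 11000100 → 2-byte char #5 = C4 BE.
Offset 15: leading byte 0xE1 = 11100001 → 3-byte char #6 = E1 84 83.
Leading byte 0xE1 = 11100001 matches 1110xxxx → 3-byte sequence.
Byte 1: 0xE1 = 11100001, payload 0001 (4 bits).
Byte 2: 0x84 = 10000100 (10xxxxxx ✓), payload 000100.
Byte 3: 0x83 = 10000011 (10xxxxxx ✓), payload 000011.
Concatenate: 0001000100000011 = 0x1103 (16 bits → U+1103).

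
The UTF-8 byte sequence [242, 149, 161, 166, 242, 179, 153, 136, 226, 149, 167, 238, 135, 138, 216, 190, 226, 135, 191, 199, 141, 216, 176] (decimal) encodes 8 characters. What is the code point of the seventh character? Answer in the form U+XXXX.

U+01CD

Offset 0: leading byte 0xF2 = 11110010 → 4-byte char #1 = F2 95 A1 A6.
Offset 4: leading byte 0xF2 = 11110010 → 4-byte char #2 = F2 B3 99 88.
Offset 8: leading byte 0xE2 = 11100010 → 3-byte char #3 = E2 95 A7.
Offset 11: leading byte 0xEE = 11101110 → 3-byte char #4 = EE 87 8A.
Offset 14: leading byte 0xD8 = 11011000 → 2-byte char #5 = D8 BE.
Offset 16: leading byte 0xE2 = 11100010 → 3-byte char #6 = E2 87 BF.
Offset 19: leading byte 0xC7 = 11000111 → 2-byte char #7 = C7 8D.
Leading byte 0xC7 = 11000111 matches 110xxxxx → 2-byte sequence.
Byte 1: 0xC7 = 11000111, payload 00111 (5 bits).
Byte 2: 0x8D = 10001101 (10xxxxxx ✓), payload 001101.
Concatenate: 00111001101 = 0x1CD (11 bits → U+01CD).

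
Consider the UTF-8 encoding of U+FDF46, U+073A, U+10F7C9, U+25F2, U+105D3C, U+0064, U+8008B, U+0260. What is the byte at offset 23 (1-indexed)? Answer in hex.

1-indexed offset 23 is 0-indexed offset 22.
U+FDF46 → 4-byte form F3 BD BD 86 at offsets 0–3.
U+073A → 2-byte form DC BA at offsets 4–5.
U+10F7C9 → 4-byte form F4 8F 9F 89 at offsets 6–9.
U+25F2 → 3-byte form E2 97 B2 at offsets 10–12.
U+105D3C → 4-byte form F4 85 B4 BC at offsets 13–16.
U+0064 → 1-byte form 64 at offsets 17–17.
U+8008B → 4-byte form F2 80 82 8B at offsets 18–21.
U+0260 → 2-byte form C9 A0 at offsets 22–23.
Offset 22 falls in char 8's range; it's byte 1 of C9 A0 = 0xC9.

0xC9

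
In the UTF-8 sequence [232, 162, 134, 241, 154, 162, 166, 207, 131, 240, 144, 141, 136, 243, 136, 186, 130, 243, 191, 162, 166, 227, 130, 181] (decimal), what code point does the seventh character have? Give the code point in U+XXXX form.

U+30B5

Offset 0: leading byte 0xE8 = 11101000 → 3-byte char #1 = E8 A2 86.
Offset 3: leading byte 0xF1 = 11110001 → 4-byte char #2 = F1 9A A2 A6.
Offset 7: leading byte 0xCF = 11001111 → 2-byte char #3 = CF 83.
Offset 9: leading byte 0xF0 = 11110000 → 4-byte char #4 = F0 90 8D 88.
Offset 13: leading byte 0xF3 = 11110011 → 4-byte char #5 = F3 88 BA 82.
Offset 17: leading byte 0xF3 = 11110011 → 4-byte char #6 = F3 BF A2 A6.
Offset 21: leading byte 0xE3 = 11100011 → 3-byte char #7 = E3 82 B5.
Leading byte 0xE3 = 11100011 matches 1110xxxx → 3-byte sequence.
Byte 1: 0xE3 = 11100011, payload 0011 (4 bits).
Byte 2: 0x82 = 10000010 (10xxxxxx ✓), payload 000010.
Byte 3: 0xB5 = 10110101 (10xxxxxx ✓), payload 110101.
Concatenate: 0011000010110101 = 0x30B5 (16 bits → U+30B5).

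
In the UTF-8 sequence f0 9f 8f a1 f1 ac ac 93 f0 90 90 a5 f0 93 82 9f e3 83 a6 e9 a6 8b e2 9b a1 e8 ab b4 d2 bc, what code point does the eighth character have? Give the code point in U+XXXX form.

U+8AF4

Offset 0: leading byte 0xF0 = 11110000 → 4-byte char #1 = F0 9F 8F A1.
Offset 4: leading byte 0xF1 = 11110001 → 4-byte char #2 = F1 AC AC 93.
Offset 8: leading byte 0xF0 = 11110000 → 4-byte char #3 = F0 90 90 A5.
Offset 12: leading byte 0xF0 = 11110000 → 4-byte char #4 = F0 93 82 9F.
Offset 16: leading byte 0xE3 = 11100011 → 3-byte char #5 = E3 83 A6.
Offset 19: leading byte 0xE9 = 11101001 → 3-byte char #6 = E9 A6 8B.
Offset 22: leading byte 0xE2 = 11100010 → 3-byte char #7 = E2 9B A1.
Offset 25: leading byte 0xE8 = 11101000 → 3-byte char #8 = E8 AB B4.
Leading byte 0xE8 = 11101000 matches 1110xxxx → 3-byte sequence.
Byte 1: 0xE8 = 11101000, payload 1000 (4 bits).
Byte 2: 0xAB = 10101011 (10xxxxxx ✓), payload 101011.
Byte 3: 0xB4 = 10110100 (10xxxxxx ✓), payload 110100.
Concatenate: 1000101011110100 = 0x8AF4 (16 bits → U+8AF4).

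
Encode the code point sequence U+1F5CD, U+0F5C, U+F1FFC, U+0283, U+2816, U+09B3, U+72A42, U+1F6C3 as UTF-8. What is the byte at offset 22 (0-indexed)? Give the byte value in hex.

U+1F5CD → 4-byte form F0 9F 97 8D at offsets 0–3.
U+0F5C → 3-byte form E0 BD 9C at offsets 4–6.
U+F1FFC → 4-byte form F3 B1 BF BC at offsets 7–10.
U+0283 → 2-byte form CA 83 at offsets 11–12.
U+2816 → 3-byte form E2 A0 96 at offsets 13–15.
U+09B3 → 3-byte form E0 A6 B3 at offsets 16–18.
U+72A42 → 4-byte form F1 B2 A9 82 at offsets 19–22.
Offset 22 falls in char 7's range; it's byte 4 of F1 B2 A9 82 = 0x82.

0x82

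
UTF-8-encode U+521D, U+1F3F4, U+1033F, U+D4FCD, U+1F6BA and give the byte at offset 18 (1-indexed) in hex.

0x9A

1-indexed offset 18 is 0-indexed offset 17.
U+521D → 3-byte form E5 88 9D at offsets 0–2.
U+1F3F4 → 4-byte form F0 9F 8F B4 at offsets 3–6.
U+1033F → 4-byte form F0 90 8C BF at offsets 7–10.
U+D4FCD → 4-byte form F3 94 BF 8D at offsets 11–14.
U+1F6BA → 4-byte form F0 9F 9A BA at offsets 15–18.
Offset 17 falls in char 5's range; it's byte 3 of F0 9F 9A BA = 0x9A.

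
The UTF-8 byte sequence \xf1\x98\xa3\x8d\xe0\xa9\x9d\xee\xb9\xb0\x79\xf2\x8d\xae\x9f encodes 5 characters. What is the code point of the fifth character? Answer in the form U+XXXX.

U+8DB9F

Offset 0: leading byte 0xF1 = 11110001 → 4-byte char #1 = F1 98 A3 8D.
Offset 4: leading byte 0xE0 = 11100000 → 3-byte char #2 = E0 A9 9D.
Offset 7: leading byte 0xEE = 11101110 → 3-byte char #3 = EE B9 B0.
Offset 10: leading byte 0x79 = 01111001 → 1-byte char #4 = 79.
Offset 11: leading byte 0xF2 = 11110010 → 4-byte char #5 = F2 8D AE 9F.
Leading byte 0xF2 = 11110010 matches 11110xxx → 4-byte sequence.
Byte 1: 0xF2 = 11110010, payload 010 (3 bits).
Byte 2: 0x8D = 10001101 (10xxxxxx ✓), payload 001101.
Byte 3: 0xAE = 10101110 (10xxxxxx ✓), payload 101110.
Byte 4: 0x9F = 10011111 (10xxxxxx ✓), payload 011111.
Concatenate: 010001101101110011111 = 0x8DB9F (21 bits → U+8DB9F).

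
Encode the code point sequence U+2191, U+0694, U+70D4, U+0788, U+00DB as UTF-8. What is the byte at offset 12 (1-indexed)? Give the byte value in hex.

0x9B

1-indexed offset 12 is 0-indexed offset 11.
U+2191 → 3-byte form E2 86 91 at offsets 0–2.
U+0694 → 2-byte form DA 94 at offsets 3–4.
U+70D4 → 3-byte form E7 83 94 at offsets 5–7.
U+0788 → 2-byte form DE 88 at offsets 8–9.
U+00DB → 2-byte form C3 9B at offsets 10–11.
Offset 11 falls in char 5's range; it's byte 2 of C3 9B = 0x9B.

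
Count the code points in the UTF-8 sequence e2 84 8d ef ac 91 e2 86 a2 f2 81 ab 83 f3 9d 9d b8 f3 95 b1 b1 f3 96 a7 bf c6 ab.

Byte at offset 0: 0xE2 = 11100010 → 3-byte char (#1). Advance 3.
Byte at offset 3: 0xEF = 11101111 → 3-byte char (#2). Advance 3.
Byte at offset 6: 0xE2 = 11100010 → 3-byte char (#3). Advance 3.
Byte at offset 9: 0xF2 = 11110010 → 4-byte char (#4). Advance 4.
Byte at offset 13: 0xF3 = 11110011 → 4-byte char (#5). Advance 4.
Byte at offset 17: 0xF3 = 11110011 → 4-byte char (#6). Advance 4.
Byte at offset 21: 0xF3 = 11110011 → 4-byte char (#7). Advance 4.
Byte at offset 25: 0xC6 = 11000110 → 2-byte char (#8). Advance 2.
Reached end at offset 27 after 8 code points.

8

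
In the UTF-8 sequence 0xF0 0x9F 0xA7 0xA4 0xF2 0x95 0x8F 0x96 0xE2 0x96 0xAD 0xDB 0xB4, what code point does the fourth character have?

U+06F4

Offset 0: leading byte 0xF0 = 11110000 → 4-byte char #1 = F0 9F A7 A4.
Offset 4: leading byte 0xF2 = 11110010 → 4-byte char #2 = F2 95 8F 96.
Offset 8: leading byte 0xE2 = 11100010 → 3-byte char #3 = E2 96 AD.
Offset 11: leading byte 0xDB = 11011011 → 2-byte char #4 = DB B4.
Leading byte 0xDB = 11011011 matches 110xxxxx → 2-byte sequence.
Byte 1: 0xDB = 11011011, payload 11011 (5 bits).
Byte 2: 0xB4 = 10110100 (10xxxxxx ✓), payload 110100.
Concatenate: 11011110100 = 0x6F4 (11 bits → U+06F4).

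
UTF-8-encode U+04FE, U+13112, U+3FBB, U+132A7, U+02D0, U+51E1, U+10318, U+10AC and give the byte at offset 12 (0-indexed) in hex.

0xA7

U+04FE → 2-byte form D3 BE at offsets 0–1.
U+13112 → 4-byte form F0 93 84 92 at offsets 2–5.
U+3FBB → 3-byte form E3 BE BB at offsets 6–8.
U+132A7 → 4-byte form F0 93 8A A7 at offsets 9–12.
Offset 12 falls in char 4's range; it's byte 4 of F0 93 8A A7 = 0xA7.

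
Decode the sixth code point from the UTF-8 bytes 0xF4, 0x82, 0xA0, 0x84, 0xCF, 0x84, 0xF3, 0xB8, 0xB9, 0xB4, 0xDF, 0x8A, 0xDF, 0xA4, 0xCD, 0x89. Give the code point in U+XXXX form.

U+0349

Offset 0: leading byte 0xF4 = 11110100 → 4-byte char #1 = F4 82 A0 84.
Offset 4: leading byte 0xCF = 11001111 → 2-byte char #2 = CF 84.
Offset 6: leading byte 0xF3 = 11110011 → 4-byte char #3 = F3 B8 B9 B4.
Offset 10: leading byte 0xDF = 11011111 → 2-byte char #4 = DF 8A.
Offset 12: leading byte 0xDF = 11011111 → 2-byte char #5 = DF A4.
Offset 14: leading byte 0xCD = 11001101 → 2-byte char #6 = CD 89.
Leading byte 0xCD = 11001101 matches 110xxxxx → 2-byte sequence.
Byte 1: 0xCD = 11001101, payload 01101 (5 bits).
Byte 2: 0x89 = 10001001 (10xxxxxx ✓), payload 001001.
Concatenate: 01101001001 = 0x349 (11 bits → U+0349).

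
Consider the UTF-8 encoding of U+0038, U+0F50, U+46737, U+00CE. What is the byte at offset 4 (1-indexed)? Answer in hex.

1-indexed offset 4 is 0-indexed offset 3.
U+0038 → 1-byte form 38 at offsets 0–0.
U+0F50 → 3-byte form E0 BD 90 at offsets 1–3.
Offset 3 falls in char 2's range; it's byte 3 of E0 BD 90 = 0x90.

0x90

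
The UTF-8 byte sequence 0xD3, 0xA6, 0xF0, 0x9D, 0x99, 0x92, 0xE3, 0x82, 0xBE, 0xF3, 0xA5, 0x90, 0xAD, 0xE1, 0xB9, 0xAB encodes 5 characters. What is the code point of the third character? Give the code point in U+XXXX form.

U+30BE

Offset 0: leading byte 0xD3 = 11010011 → 2-byte char #1 = D3 A6.
Offset 2: leading byte 0xF0 = 11110000 → 4-byte char #2 = F0 9D 99 92.
Offset 6: leading byte 0xE3 = 11100011 → 3-byte char #3 = E3 82 BE.
Leading byte 0xE3 = 11100011 matches 1110xxxx → 3-byte sequence.
Byte 1: 0xE3 = 11100011, payload 0011 (4 bits).
Byte 2: 0x82 = 10000010 (10xxxxxx ✓), payload 000010.
Byte 3: 0xBE = 10111110 (10xxxxxx ✓), payload 111110.
Concatenate: 0011000010111110 = 0x30BE (16 bits → U+30BE).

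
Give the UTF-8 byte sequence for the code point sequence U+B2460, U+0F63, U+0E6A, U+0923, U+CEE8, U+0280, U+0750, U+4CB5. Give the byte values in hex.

F2 B2 91 A0 E0 BD A3 E0 B9 AA E0 A4 A3 EC BB A8 CA 80 DD 90 E4 B2 B5

U+B2460: 4-byte form → F2 B2 91 A0.
U+0F63: 3-byte form → E0 BD A3.
U+0E6A: 3-byte form → E0 B9 AA.
U+0923: 3-byte form → E0 A4 A3.
U+CEE8: 3-byte form → EC BB A8.
U+0280: 2-byte form → CA 80.
U+0750: 2-byte form → DD 90.
U+4CB5: 3-byte form → E4 B2 B5.
Concatenated (23 bytes): F2 B2 91 A0 E0 BD A3 E0 B9 AA E0 A4 A3 EC BB A8 CA 80 DD 90 E4 B2 B5.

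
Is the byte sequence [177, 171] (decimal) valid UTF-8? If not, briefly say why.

Byte 0xB1 = 10110001 has the form 10xxxxxx — a continuation byte — but there is no preceding leading byte.

invalid (continuation byte with no leading byte)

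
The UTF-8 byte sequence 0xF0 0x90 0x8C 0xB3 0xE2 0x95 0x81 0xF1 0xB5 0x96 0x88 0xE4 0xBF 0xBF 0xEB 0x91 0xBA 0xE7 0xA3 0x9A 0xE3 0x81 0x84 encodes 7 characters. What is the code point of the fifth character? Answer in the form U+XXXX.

U+B47A

Offset 0: leading byte 0xF0 = 11110000 → 4-byte char #1 = F0 90 8C B3.
Offset 4: leading byte 0xE2 = 11100010 → 3-byte char #2 = E2 95 81.
Offset 7: leading byte 0xF1 = 11110001 → 4-byte char #3 = F1 B5 96 88.
Offset 11: leading byte 0xE4 = 11100100 → 3-byte char #4 = E4 BF BF.
Offset 14: leading byte 0xEB = 11101011 → 3-byte char #5 = EB 91 BA.
Leading byte 0xEB = 11101011 matches 1110xxxx → 3-byte sequence.
Byte 1: 0xEB = 11101011, payload 1011 (4 bits).
Byte 2: 0x91 = 10010001 (10xxxxxx ✓), payload 010001.
Byte 3: 0xBA = 10111010 (10xxxxxx ✓), payload 111010.
Concatenate: 1011010001111010 = 0xB47A (16 bits → U+B47A).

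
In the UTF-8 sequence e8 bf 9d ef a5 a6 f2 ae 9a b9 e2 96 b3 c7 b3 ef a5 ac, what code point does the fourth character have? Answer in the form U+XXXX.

U+25B3

Offset 0: leading byte 0xE8 = 11101000 → 3-byte char #1 = E8 BF 9D.
Offset 3: leading byte 0xEF = 11101111 → 3-byte char #2 = EF A5 A6.
Offset 6: leading byte 0xF2 = 11110010 → 4-byte char #3 = F2 AE 9A B9.
Offset 10: leading byte 0xE2 = 11100010 → 3-byte char #4 = E2 96 B3.
Leading byte 0xE2 = 11100010 matches 1110xxxx → 3-byte sequence.
Byte 1: 0xE2 = 11100010, payload 0010 (4 bits).
Byte 2: 0x96 = 10010110 (10xxxxxx ✓), payload 010110.
Byte 3: 0xB3 = 10110011 (10xxxxxx ✓), payload 110011.
Concatenate: 0010010110110011 = 0x25B3 (16 bits → U+25B3).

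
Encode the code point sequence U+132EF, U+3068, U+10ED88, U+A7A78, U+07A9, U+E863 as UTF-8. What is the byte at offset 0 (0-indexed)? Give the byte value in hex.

U+132EF → 4-byte form F0 93 8B AF at offsets 0–3.
Offset 0 falls in char 1's range; it's byte 1 of F0 93 8B AF = 0xF0.

0xF0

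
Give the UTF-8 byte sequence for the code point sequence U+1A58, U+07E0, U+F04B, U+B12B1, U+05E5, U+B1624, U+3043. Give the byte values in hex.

E1 A9 98 DF A0 EF 81 8B F2 B1 8A B1 D7 A5 F2 B1 98 A4 E3 81 83

U+1A58: 3-byte form → E1 A9 98.
U+07E0: 2-byte form → DF A0.
U+F04B: 3-byte form → EF 81 8B.
U+B12B1: 4-byte form → F2 B1 8A B1.
U+05E5: 2-byte form → D7 A5.
U+B1624: 4-byte form → F2 B1 98 A4.
U+3043: 3-byte form → E3 81 83.
Concatenated (21 bytes): E1 A9 98 DF A0 EF 81 8B F2 B1 8A B1 D7 A5 F2 B1 98 A4 E3 81 83.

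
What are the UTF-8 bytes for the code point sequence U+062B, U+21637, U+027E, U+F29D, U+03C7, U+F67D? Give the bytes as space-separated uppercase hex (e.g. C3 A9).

U+062B: 2-byte form → D8 AB.
U+21637: 4-byte form → F0 A1 98 B7.
U+027E: 2-byte form → C9 BE.
U+F29D: 3-byte form → EF 8A 9D.
U+03C7: 2-byte form → CF 87.
U+F67D: 3-byte form → EF 99 BD.
Concatenated (16 bytes): D8 AB F0 A1 98 B7 C9 BE EF 8A 9D CF 87 EF 99 BD.

D8 AB F0 A1 98 B7 C9 BE EF 8A 9D CF 87 EF 99 BD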